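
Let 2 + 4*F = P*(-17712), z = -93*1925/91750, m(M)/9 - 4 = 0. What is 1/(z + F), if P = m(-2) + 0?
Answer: -1835/292518178 ≈ -6.2731e-6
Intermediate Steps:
m(M) = 36 (m(M) = 36 + 9*0 = 36 + 0 = 36)
P = 36 (P = 36 + 0 = 36)
z = -7161/3670 (z = -179025*1/91750 = -7161/3670 ≈ -1.9512)
F = -318817/2 (F = -1/2 + (36*(-17712))/4 = -1/2 + (1/4)*(-637632) = -1/2 - 159408 = -318817/2 ≈ -1.5941e+5)
1/(z + F) = 1/(-7161/3670 - 318817/2) = 1/(-292518178/1835) = -1835/292518178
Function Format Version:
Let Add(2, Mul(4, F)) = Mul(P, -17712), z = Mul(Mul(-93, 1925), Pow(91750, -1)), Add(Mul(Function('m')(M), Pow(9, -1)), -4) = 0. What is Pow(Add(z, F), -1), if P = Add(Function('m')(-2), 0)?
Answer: Rational(-1835, 292518178) ≈ -6.2731e-6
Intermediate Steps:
Function('m')(M) = 36 (Function('m')(M) = Add(36, Mul(9, 0)) = Add(36, 0) = 36)
P = 36 (P = Add(36, 0) = 36)
z = Rational(-7161, 3670) (z = Mul(-179025, Rational(1, 91750)) = Rational(-7161, 3670) ≈ -1.9512)
F = Rational(-318817, 2) (F = Add(Rational(-1, 2), Mul(Rational(1, 4), Mul(36, -17712))) = Add(Rational(-1, 2), Mul(Rational(1, 4), -637632)) = Add(Rational(-1, 2), -159408) = Rational(-318817, 2) ≈ -1.5941e+5)
Pow(Add(z, F), -1) = Pow(Add(Rational(-7161, 3670), Rational(-318817, 2)), -1) = Pow(Rational(-292518178, 1835), -1) = Rational(-1835, 292518178)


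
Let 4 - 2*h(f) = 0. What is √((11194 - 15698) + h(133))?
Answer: I*√4502 ≈ 67.097*I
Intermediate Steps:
h(f) = 2 (h(f) = 2 - ½*0 = 2 + 0 = 2)
√((11194 - 15698) + h(133)) = √((11194 - 15698) + 2) = √(-4504 + 2) = √(-4502) = I*√4502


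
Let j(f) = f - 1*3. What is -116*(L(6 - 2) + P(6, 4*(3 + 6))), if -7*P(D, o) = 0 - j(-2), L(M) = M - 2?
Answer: -1044/7 ≈ -149.14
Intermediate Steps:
j(f) = -3 + f (j(f) = f - 3 = -3 + f)
L(M) = -2 + M
P(D, o) = -5/7 (P(D, o) = -(0 - (-3 - 2))/7 = -(0 - 1*(-5))/7 = -(0 + 5)/7 = -⅐*5 = -5/7)
-116*(L(6 - 2) + P(6, 4*(3 + 6))) = -116*((-2 + (6 - 2)) - 5/7) = -116*((-2 + 4) - 5/7) = -116*(2 - 5/7) = -116*9/7 = -1044/7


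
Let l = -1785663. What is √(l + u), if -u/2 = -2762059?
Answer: 7*√76295 ≈ 1933.5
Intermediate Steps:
u = 5524118 (u = -2*(-2762059) = 5524118)
√(l + u) = √(-1785663 + 5524118) = √3738455 = 7*√76295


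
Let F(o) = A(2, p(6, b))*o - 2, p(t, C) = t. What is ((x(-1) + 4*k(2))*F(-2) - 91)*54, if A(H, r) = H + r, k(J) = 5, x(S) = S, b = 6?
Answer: -23382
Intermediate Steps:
F(o) = -2 + 8*o (F(o) = (2 + 6)*o - 2 = 8*o - 2 = -2 + 8*o)
((x(-1) + 4*k(2))*F(-2) - 91)*54 = ((-1 + 4*5)*(-2 + 8*(-2)) - 91)*54 = ((-1 + 20)*(-2 - 16) - 91)*54 = (19*(-18) - 91)*54 = (-342 - 91)*54 = -433*54 = -23382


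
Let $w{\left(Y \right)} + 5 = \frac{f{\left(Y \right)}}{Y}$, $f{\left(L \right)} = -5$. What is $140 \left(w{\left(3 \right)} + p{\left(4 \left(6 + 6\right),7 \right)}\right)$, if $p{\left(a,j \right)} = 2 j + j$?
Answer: $\frac{6020}{3} \approx 2006.7$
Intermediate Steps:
$p{\left(a,j \right)} = 3 j$
$w{\left(Y \right)} = -5 - \frac{5}{Y}$
$140 \left(w{\left(3 \right)} + p{\left(4 \left(6 + 6\right),7 \right)}\right) = 140 \left(\left(-5 - \frac{5}{3}\right) + 3 \cdot 7\right) = 140 \left(\left(-5 - \frac{5}{3}\right) + 21\right) = 140 \left(- \frac{20}{3} + 21\right) = 140 \cdot \frac{43}{3} = \frac{6020}{3}$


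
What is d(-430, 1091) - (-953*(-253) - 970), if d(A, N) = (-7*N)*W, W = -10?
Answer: -163769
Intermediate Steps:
d(A, N) = 70*N (d(A, N) = -7*N*(-10) = 70*N)
d(-430, 1091) - (-953*(-253) - 970) = 70*1091 - (-953*(-253) - 970) = 76370 - (241109 - 970) = 76370 - 1*240139 = 76370 - 240139 = -163769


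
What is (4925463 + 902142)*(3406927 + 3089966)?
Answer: 37861326131265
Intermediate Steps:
(4925463 + 902142)*(3406927 + 3089966) = 5827605*6496893 = 37861326131265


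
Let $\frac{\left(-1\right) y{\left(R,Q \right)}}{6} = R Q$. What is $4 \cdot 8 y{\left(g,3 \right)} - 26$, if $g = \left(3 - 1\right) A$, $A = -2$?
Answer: $2278$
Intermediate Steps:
$g = -4$ ($g = \left(3 - 1\right) \left(-2\right) = 2 \left(-2\right) = -4$)
$y{\left(R,Q \right)} = - 6 Q R$ ($y{\left(R,Q \right)} = - 6 R Q = - 6 Q R$)
$4 \cdot 8 y{\left(g,3 \right)} - 26 = 4 \cdot 8 \left(\left(-6\right) 3 \left(-4\right)\right) - 26 = 32 \cdot 72 - 26 = 2304 - 26 = 2278$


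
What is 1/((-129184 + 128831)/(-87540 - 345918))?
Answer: 433458/353 ≈ 1227.9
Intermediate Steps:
1/((-129184 + 128831)/(-87540 - 345918)) = 1/(-353/(-433458)) = 1/(-353*(-1/433458)) = 1/(353/433458) = 433458/353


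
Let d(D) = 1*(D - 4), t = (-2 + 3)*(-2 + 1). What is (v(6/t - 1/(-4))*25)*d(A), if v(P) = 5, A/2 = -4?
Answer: -1500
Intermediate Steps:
A = -8 (A = 2*(-4) = -8)
t = -1 (t = 1*(-1) = -1)
d(D) = -4 + D (d(D) = 1*(-4 + D) = -4 + D)
(v(6/t - 1/(-4))*25)*d(A) = (5*25)*(-4 - 8) = 125*(-12) = -1500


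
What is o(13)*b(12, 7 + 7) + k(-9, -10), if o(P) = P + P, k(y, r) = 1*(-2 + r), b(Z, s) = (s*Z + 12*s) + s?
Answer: 9088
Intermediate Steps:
b(Z, s) = 13*s + Z*s (b(Z, s) = (Z*s + 12*s) + s = (12*s + Z*s) + s = 13*s + Z*s)
k(y, r) = -2 + r
o(P) = 2*P
o(13)*b(12, 7 + 7) + k(-9, -10) = (2*13)*((7 + 7)*(13 + 12)) + (-2 - 10) = 26*(14*25) - 12 = 26*350 - 12 = 9100 - 12 = 9088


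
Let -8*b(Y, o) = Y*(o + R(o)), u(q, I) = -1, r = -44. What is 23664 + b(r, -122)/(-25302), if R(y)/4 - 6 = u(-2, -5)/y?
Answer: 6087261846/257237 ≈ 23664.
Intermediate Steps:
R(y) = 24 - 4/y (R(y) = 24 + 4*(-1/y) = 24 - 4/y)
b(Y, o) = -Y*(24 + o - 4/o)/8 (b(Y, o) = -Y*(o + (24 - 4/o))/8 = -Y*(24 + o - 4/o)/8)
23664 + b(r, -122)/(-25302) = 23664 - ⅛*(-44)*(-4 - 122*(24 - 122))/(-122)/(-25302) = 23664 - ⅛*(-44)*(-1/122)*(-4 - 122*(-98))*(-1/25302) = 23664 - ⅛*(-44)*(-1/122)*(-4 + 11956)*(-1/25302) = 23664 - ⅛*(-44)*(-1/122)*11952*(-1/25302) = 23664 - 32868/61*(-1/25302) = 23664 + 5478/257237 = 6087261846/257237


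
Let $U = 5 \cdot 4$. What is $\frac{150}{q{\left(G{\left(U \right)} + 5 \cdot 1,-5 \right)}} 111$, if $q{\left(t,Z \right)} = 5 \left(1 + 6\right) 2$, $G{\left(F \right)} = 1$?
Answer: $\frac{1665}{7} \approx 237.86$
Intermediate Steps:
$U = 20$
$q{\left(t,Z \right)} = 70$ ($q{\left(t,Z \right)} = 5 \cdot 7 \cdot 2 = 35 \cdot 2 = 70$)
$\frac{150}{q{\left(G{\left(U \right)} + 5 \cdot 1,-5 \right)}} 111 = \frac{150}{70} \cdot 111 = 150 \cdot \frac{1}{70} \cdot 111 = \frac{15}{7} \cdot 111 = \frac{1665}{7}$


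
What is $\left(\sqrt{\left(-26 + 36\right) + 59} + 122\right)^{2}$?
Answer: $\left(122 + \sqrt{69}\right)^{2} \approx 16980.0$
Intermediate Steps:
$\left(\sqrt{\left(-26 + 36\right) + 59} + 122\right)^{2} = \left(\sqrt{10 + 59} + 122\right)^{2} = \left(\sqrt{69} + 122\right)^{2} = \left(122 + \sqrt{69}\right)^{2}$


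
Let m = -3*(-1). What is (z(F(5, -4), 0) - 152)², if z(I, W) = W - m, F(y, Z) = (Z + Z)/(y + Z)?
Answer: 24025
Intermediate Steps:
m = 3
F(y, Z) = 2*Z/(Z + y) (F(y, Z) = (2*Z)/(Z + y) = 2*Z/(Z + y))
z(I, W) = -3 + W (z(I, W) = W - 1*3 = W - 3 = -3 + W)
(z(F(5, -4), 0) - 152)² = ((-3 + 0) - 152)² = (-3 - 152)² = (-155)² = 24025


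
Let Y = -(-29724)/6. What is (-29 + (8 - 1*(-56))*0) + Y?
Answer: 4925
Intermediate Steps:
Y = 4954 (Y = -(-29724)/6 = -2477*(-2) = 4954)
(-29 + (8 - 1*(-56))*0) + Y = (-29 + (8 - 1*(-56))*0) + 4954 = (-29 + (8 + 56)*0) + 4954 = (-29 + 64*0) + 4954 = (-29 + 0) + 4954 = -29 + 4954 = 4925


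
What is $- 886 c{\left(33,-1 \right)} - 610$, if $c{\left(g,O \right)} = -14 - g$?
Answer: $41032$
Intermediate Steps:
$- 886 c{\left(33,-1 \right)} - 610 = - 886 \left(-14 - 33\right) - 610 = \left(-886\right) \left(-47\right) - 610 = 41642 - 610 = 41032$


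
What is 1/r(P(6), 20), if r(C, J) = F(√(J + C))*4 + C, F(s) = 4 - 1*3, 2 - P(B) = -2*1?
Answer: ⅛ ≈ 0.12500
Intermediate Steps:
P(B) = 4 (P(B) = 2 - (-2) = 2 - 1*(-2) = 2 + 2 = 4)
F(s) = 1 (F(s) = 4 - 3 = 1)
r(C, J) = 4 + C (r(C, J) = 1*4 + C = 4 + C)
1/r(P(6), 20) = 1/(4 + 4) = 1/8 = ⅛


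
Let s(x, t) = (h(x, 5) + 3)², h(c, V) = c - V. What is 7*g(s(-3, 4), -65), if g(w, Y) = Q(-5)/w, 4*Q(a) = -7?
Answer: -49/100 ≈ -0.49000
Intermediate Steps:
Q(a) = -7/4 (Q(a) = (¼)*(-7) = -7/4)
s(x, t) = (-2 + x)² (s(x, t) = ((x - 1*5) + 3)² = ((x - 5) + 3)² = ((-5 + x) + 3)² = (-2 + x)²)
g(w, Y) = -7/(4*w)
7*g(s(-3, 4), -65) = 7*(-7/(4*(-2 - 3)²)) = 7*(-7/(4*((-5)²))) = 7*(-7/4/25) = 7*(-7/4*1/25) = 7*(-7/100) = -49/100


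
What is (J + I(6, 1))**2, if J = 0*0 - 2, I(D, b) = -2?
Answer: 16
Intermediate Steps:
J = -2 (J = 0 - 2 = -2)
(J + I(6, 1))**2 = (-2 - 2)**2 = (-4)**2 = 16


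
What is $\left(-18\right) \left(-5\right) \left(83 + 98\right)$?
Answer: $16290$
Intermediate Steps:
$\left(-18\right) \left(-5\right) \left(83 + 98\right) = 90 \cdot 181 = 16290$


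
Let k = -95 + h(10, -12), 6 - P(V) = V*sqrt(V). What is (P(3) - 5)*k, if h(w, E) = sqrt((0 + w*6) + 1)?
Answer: -(1 - 3*sqrt(3))*(95 - sqrt(61)) ≈ 365.86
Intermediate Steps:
P(V) = 6 - V**(3/2) (P(V) = 6 - V*sqrt(V) = 6 - V**(3/2))
h(w, E) = sqrt(1 + 6*w) (h(w, E) = sqrt((0 + 6*w) + 1) = sqrt(6*w + 1) = sqrt(1 + 6*w))
k = -95 + sqrt(61) (k = -95 + sqrt(1 + 6*10) = -95 + sqrt(1 + 60) = -95 + sqrt(61) ≈ -87.190)
(P(3) - 5)*k = ((6 - 3**(3/2)) - 5)*(-95 + sqrt(61)) = ((6 - 3*sqrt(3)) - 5)*(-95 + sqrt(61)) = (1 - 3*sqrt(3))*(-95 + sqrt(61))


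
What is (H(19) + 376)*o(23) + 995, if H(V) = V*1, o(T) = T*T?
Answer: 209950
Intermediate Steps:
o(T) = T²
H(V) = V
(H(19) + 376)*o(23) + 995 = (19 + 376)*23² + 995 = 395*529 + 995 = 208955 + 995 = 209950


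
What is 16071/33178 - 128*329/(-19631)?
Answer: 1712681737/651317318 ≈ 2.6296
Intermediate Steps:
16071/33178 - 128*329/(-19631) = 16071*(1/33178) - 42112*(-1/19631) = 16071/33178 + 42112/19631 = 1712681737/651317318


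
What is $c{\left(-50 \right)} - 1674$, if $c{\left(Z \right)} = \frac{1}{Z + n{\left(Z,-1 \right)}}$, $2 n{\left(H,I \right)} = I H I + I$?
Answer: $- \frac{252776}{151} \approx -1674.0$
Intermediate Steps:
$n{\left(H,I \right)} = \frac{I}{2} + \frac{H I^{2}}{2}$ ($n{\left(H,I \right)} = \frac{I H I + I}{2} = \frac{H I I + I}{2} = \frac{H I^{2} + I}{2} = \frac{I + H I^{2}}{2} = \frac{I}{2} + \frac{H I^{2}}{2}$)
$c{\left(Z \right)} = \frac{1}{- \frac{1}{2} + \frac{3 Z}{2}}$ ($c{\left(Z \right)} = \frac{1}{Z + \frac{1}{2} \left(-1\right) \left(1 + Z \left(-1\right)\right)} = \frac{1}{Z + \frac{1}{2} \left(-1\right) \left(1 - Z\right)} = \frac{1}{Z + \left(- \frac{1}{2} + \frac{Z}{2}\right)} = \frac{1}{- \frac{1}{2} + \frac{3 Z}{2}}$)
$c{\left(-50 \right)} - 1674 = \frac{2}{-1 + 3 \left(-50\right)} - 1674 = \frac{2}{-1 - 150} - 1674 = \frac{2}{-151} - 1674 = 2 \left(- \frac{1}{151}\right) - 1674 = - \frac{2}{151} - 1674 = - \frac{252776}{151}$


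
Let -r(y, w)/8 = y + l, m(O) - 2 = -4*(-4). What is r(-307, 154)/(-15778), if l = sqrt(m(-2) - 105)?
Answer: -1228/7889 + 4*I*sqrt(87)/7889 ≈ -0.15566 + 0.0047293*I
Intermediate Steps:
m(O) = 18 (m(O) = 2 - 4*(-4) = 2 + 16 = 18)
l = I*sqrt(87) (l = sqrt(18 - 105) = sqrt(-87) = I*sqrt(87) ≈ 9.3274*I)
r(y, w) = -8*y - 8*I*sqrt(87) (r(y, w) = -8*(y + I*sqrt(87)) = -8*y - 8*I*sqrt(87))
r(-307, 154)/(-15778) = (-8*(-307) - 8*I*sqrt(87))/(-15778) = (2456 - 8*I*sqrt(87))*(-1/15778) = -1228/7889 + 4*I*sqrt(87)/7889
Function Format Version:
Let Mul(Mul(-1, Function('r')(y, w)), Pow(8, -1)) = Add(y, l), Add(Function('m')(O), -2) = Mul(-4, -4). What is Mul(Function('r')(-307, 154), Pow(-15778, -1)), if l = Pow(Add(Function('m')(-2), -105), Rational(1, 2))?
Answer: Add(Rational(-1228, 7889), Mul(Rational(4, 7889), I, Pow(87, Rational(1, 2)))) ≈ Add(-0.15566, Mul(0.0047293, I))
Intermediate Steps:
Function('m')(O) = 18 (Function('m')(O) = Add(2, Mul(-4, -4)) = Add(2, 16) = 18)
l = Mul(I, Pow(87, Rational(1, 2))) (l = Pow(Add(18, -105), Rational(1, 2)) = Pow(-87, Rational(1, 2)) = Mul(I, Pow(87, Rational(1, 2))) ≈ Mul(9.3274, I))
Function('r')(y, w) = Add(Mul(-8, y), Mul(-8, I, Pow(87, Rational(1, 2)))) (Function('r')(y, w) = Mul(-8, Add(y, Mul(I, Pow(87, Rational(1, 2))))) = Add(Mul(-8, y), Mul(-8, I, Pow(87, Rational(1, 2)))))
Mul(Function('r')(-307, 154), Pow(-15778, -1)) = Mul(Add(Mul(-8, -307), Mul(-8, I, Pow(87, Rational(1, 2)))), Pow(-15778, -1)) = Mul(Add(2456, Mul(-8, I, Pow(87, Rational(1, 2)))), Rational(-1, 15778)) = Add(Rational(-1228, 7889), Mul(Rational(4, 7889), I, Pow(87, Rational(1, 2))))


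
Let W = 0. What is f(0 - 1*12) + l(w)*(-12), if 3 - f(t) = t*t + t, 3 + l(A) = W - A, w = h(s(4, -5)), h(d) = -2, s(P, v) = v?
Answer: -117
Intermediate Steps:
w = -2
l(A) = -3 - A (l(A) = -3 + (0 - A) = -3 - A)
f(t) = 3 - t - t² (f(t) = 3 - (t*t + t) = 3 - (t² + t) = 3 - (t + t²) = 3 + (-t - t²) = 3 - t - t²)
f(0 - 1*12) + l(w)*(-12) = (3 - (0 - 1*12) - (0 - 1*12)²) + (-3 - 1*(-2))*(-12) = (3 - (0 - 12) - (0 - 12)²) + (-3 + 2)*(-12) = (3 - 1*(-12) - 1*(-12)²) - 1*(-12) = (3 + 12 - 1*144) + 12 = (3 + 12 - 144) + 12 = -129 + 12 = -117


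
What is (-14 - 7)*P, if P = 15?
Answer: -315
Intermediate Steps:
(-14 - 7)*P = (-14 - 7)*15 = -21*15 = -315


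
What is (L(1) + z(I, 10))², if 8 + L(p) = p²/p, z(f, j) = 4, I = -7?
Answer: 9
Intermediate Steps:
L(p) = -8 + p (L(p) = -8 + p²/p = -8 + p)
(L(1) + z(I, 10))² = ((-8 + 1) + 4)² = (-7 + 4)² = (-3)² = 9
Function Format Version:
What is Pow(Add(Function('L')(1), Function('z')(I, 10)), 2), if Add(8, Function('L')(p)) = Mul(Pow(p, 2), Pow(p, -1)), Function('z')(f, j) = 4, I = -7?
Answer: 9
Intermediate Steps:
Function('L')(p) = Add(-8, p) (Function('L')(p) = Add(-8, Mul(Pow(p, 2), Pow(p, -1))) = Add(-8, p))
Pow(Add(Function('L')(1), Function('z')(I, 10)), 2) = Pow(Add(Add(-8, 1), 4), 2) = Pow(Add(-7, 4), 2) = Pow(-3, 2) = 9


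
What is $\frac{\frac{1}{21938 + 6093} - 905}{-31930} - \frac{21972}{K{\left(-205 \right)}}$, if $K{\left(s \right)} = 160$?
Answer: $- \frac{491538413403}{3580119320} \approx -137.3$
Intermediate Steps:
$\frac{\frac{1}{21938 + 6093} - 905}{-31930} - \frac{21972}{K{\left(-205 \right)}} = \frac{\frac{1}{21938 + 6093} - 905}{-31930} - \frac{21972}{160} = \left(\frac{1}{28031} - 905\right) \left(- \frac{1}{31930}\right) - \frac{5493}{40} = \left(- \frac{25368054}{28031}\right) \left(- \frac{1}{31930}\right) - \frac{5493}{40} = \frac{12684027}{447514915} - \frac{5493}{40} = - \frac{491538413403}{3580119320}$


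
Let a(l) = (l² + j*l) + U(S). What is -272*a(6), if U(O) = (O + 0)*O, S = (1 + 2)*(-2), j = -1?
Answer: -17952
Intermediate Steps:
S = -6 (S = 3*(-2) = -6)
U(O) = O² (U(O) = O*O = O²)
a(l) = 36 + l² - l (a(l) = (l² - l) + (-6)² = (l² - l) + 36 = 36 + l² - l)
-272*a(6) = -272*(36 + 6² - 1*6) = -272*(36 + 36 - 6) = -272*66 = -17952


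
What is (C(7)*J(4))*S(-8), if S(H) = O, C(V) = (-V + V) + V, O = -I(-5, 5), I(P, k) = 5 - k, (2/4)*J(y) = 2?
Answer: 0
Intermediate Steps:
J(y) = 4 (J(y) = 2*2 = 4)
O = 0 (O = -(5 - 1*5) = -(5 - 5) = -1*0 = 0)
C(V) = V (C(V) = 0 + V = V)
S(H) = 0
(C(7)*J(4))*S(-8) = (7*4)*0 = 28*0 = 0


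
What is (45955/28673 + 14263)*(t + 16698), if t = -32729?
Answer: -6556822541574/28673 ≈ -2.2868e+8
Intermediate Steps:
(45955/28673 + 14263)*(t + 16698) = (45955/28673 + 14263)*(-32729 + 16698) = (45955*(1/28673) + 14263)*(-16031) = (45955/28673 + 14263)*(-16031) = (409008954/28673)*(-16031) = -6556822541574/28673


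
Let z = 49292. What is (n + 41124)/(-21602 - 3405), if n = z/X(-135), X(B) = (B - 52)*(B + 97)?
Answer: -146138218/88849871 ≈ -1.6448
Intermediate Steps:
X(B) = (-52 + B)*(97 + B)
n = 24646/3553 (n = 49292/(-5044 + (-135)**2 + 45*(-135)) = 49292/(-5044 + 18225 - 6075) = 49292/7106 = 49292*(1/7106) = 24646/3553 ≈ 6.9367)
(n + 41124)/(-21602 - 3405) = (24646/3553 + 41124)/(-21602 - 3405) = (146138218/3553)/(-25007) = (146138218/3553)*(-1/25007) = -146138218/88849871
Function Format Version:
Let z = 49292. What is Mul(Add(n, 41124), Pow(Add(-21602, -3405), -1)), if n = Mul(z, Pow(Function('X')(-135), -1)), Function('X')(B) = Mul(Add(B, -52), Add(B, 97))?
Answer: Rational(-146138218, 88849871) ≈ -1.6448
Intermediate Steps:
Function('X')(B) = Mul(Add(-52, B), Add(97, B))
n = Rational(24646, 3553) (n = Mul(49292, Pow(Add(-5044, Pow(-135, 2), Mul(45, -135)), -1)) = Mul(49292, Pow(Add(-5044, 18225, -6075), -1)) = Mul(49292, Pow(7106, -1)) = Mul(49292, Rational(1, 7106)) = Rational(24646, 3553) ≈ 6.9367)
Mul(Add(n, 41124), Pow(Add(-21602, -3405), -1)) = Mul(Add(Rational(24646, 3553), 41124), Pow(Add(-21602, -3405), -1)) = Mul(Rational(146138218, 3553), Pow(-25007, -1)) = Mul(Rational(146138218, 3553), Rational(-1, 25007)) = Rational(-146138218, 88849871)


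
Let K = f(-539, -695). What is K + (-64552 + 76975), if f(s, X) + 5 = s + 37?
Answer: 11916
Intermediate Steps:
f(s, X) = 32 + s (f(s, X) = -5 + (s + 37) = -5 + (37 + s) = 32 + s)
K = -507 (K = 32 - 539 = -507)
K + (-64552 + 76975) = -507 + (-64552 + 76975) = -507 + 12423 = 11916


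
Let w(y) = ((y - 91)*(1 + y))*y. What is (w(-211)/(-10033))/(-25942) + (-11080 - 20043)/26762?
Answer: -604192252787/497536329538 ≈ -1.2144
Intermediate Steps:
w(y) = y*(1 + y)*(-91 + y) (w(y) = ((-91 + y)*(1 + y))*y = ((1 + y)*(-91 + y))*y = y*(1 + y)*(-91 + y))
(w(-211)/(-10033))/(-25942) + (-11080 - 20043)/26762 = (-211*(-91 + (-211)² - 90*(-211))/(-10033))/(-25942) + (-11080 - 20043)/26762 = (-211*(-91 + 44521 + 18990)*(-1/10033))*(-1/25942) - 31123*1/26762 = (-211*63420*(-1/10033))*(-1/25942) - 31123/26762 = -13381620*(-1/10033)*(-1/25942) - 31123/26762 = (13381620/10033)*(-1/25942) - 31123/26762 = -955830/18591149 - 31123/26762 = -604192252787/497536329538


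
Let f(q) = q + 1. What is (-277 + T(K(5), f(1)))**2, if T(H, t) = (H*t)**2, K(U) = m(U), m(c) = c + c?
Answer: 15129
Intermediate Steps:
m(c) = 2*c
K(U) = 2*U
f(q) = 1 + q
T(H, t) = H**2*t**2
(-277 + T(K(5), f(1)))**2 = (-277 + (2*5)**2*(1 + 1)**2)**2 = (-277 + 10**2*2**2)**2 = (-277 + 100*4)**2 = (-277 + 400)**2 = 123**2 = 15129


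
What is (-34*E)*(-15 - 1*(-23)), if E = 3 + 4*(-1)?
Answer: 272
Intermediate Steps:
E = -1 (E = 3 - 4 = -1)
(-34*E)*(-15 - 1*(-23)) = (-34*(-1))*(-15 - 1*(-23)) = 34*(-15 + 23) = 34*8 = 272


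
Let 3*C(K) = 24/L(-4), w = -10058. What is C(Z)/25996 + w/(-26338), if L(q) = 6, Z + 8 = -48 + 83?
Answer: 98063582/256755993 ≈ 0.38193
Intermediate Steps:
Z = 27 (Z = -8 + (-48 + 83) = -8 + 35 = 27)
C(K) = 4/3 (C(K) = (24/6)/3 = (24*(⅙))/3 = (⅓)*4 = 4/3)
C(Z)/25996 + w/(-26338) = (4/3)/25996 - 10058/(-26338) = (4/3)*(1/25996) - 10058*(-1/26338) = 1/19497 + 5029/13169 = 98063582/256755993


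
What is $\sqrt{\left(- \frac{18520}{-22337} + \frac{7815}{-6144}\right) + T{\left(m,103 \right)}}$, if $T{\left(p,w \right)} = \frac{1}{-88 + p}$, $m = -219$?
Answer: $\frac{i \sqrt{85927200061600618}}{438877376} \approx 0.66792 i$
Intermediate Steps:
$\sqrt{\left(- \frac{18520}{-22337} + \frac{7815}{-6144}\right) + T{\left(m,103 \right)}} = \sqrt{\left(- \frac{18520}{-22337} + \frac{7815}{-6144}\right) + \frac{1}{-88 - 219}} = \sqrt{\left(\left(-18520\right) \left(- \frac{1}{22337}\right) + 7815 \left(- \frac{1}{6144}\right)\right) + \frac{1}{-307}} = \sqrt{\left(\frac{18520}{22337} - \frac{2605}{2048}\right) - \frac{1}{307}} = \sqrt{- \frac{20258925}{45746176} - \frac{1}{307}} = \sqrt{- \frac{6265236151}{14044076032}} = \frac{i \sqrt{85927200061600618}}{438877376}$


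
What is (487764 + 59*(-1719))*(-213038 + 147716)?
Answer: -25236697446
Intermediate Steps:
(487764 + 59*(-1719))*(-213038 + 147716) = (487764 - 101421)*(-65322) = 386343*(-65322) = -25236697446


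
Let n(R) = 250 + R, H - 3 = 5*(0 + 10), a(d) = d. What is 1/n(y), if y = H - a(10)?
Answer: 1/293 ≈ 0.0034130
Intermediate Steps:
H = 53 (H = 3 + 5*(0 + 10) = 3 + 5*10 = 3 + 50 = 53)
y = 43 (y = 53 - 1*10 = 53 - 10 = 43)
1/n(y) = 1/(250 + 43) = 1/293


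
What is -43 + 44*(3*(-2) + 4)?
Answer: -131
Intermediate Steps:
-43 + 44*(3*(-2) + 4) = -43 + 44*(-6 + 4) = -43 + 44*(-2) = -43 - 88 = -131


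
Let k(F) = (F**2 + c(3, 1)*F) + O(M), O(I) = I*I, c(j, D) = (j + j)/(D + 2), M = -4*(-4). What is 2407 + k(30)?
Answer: 3623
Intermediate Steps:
M = 16
c(j, D) = 2*j/(2 + D) (c(j, D) = (2*j)/(2 + D) = 2*j/(2 + D))
O(I) = I**2
k(F) = 256 + F**2 + 2*F (k(F) = (F**2 + (2*3/(2 + 1))*F) + 16**2 = (F**2 + (2*3/3)*F) + 256 = (F**2 + (2*3*(1/3))*F) + 256 = (F**2 + 2*F) + 256 = 256 + F**2 + 2*F)
2407 + k(30) = 2407 + (256 + 30**2 + 2*30) = 2407 + (256 + 900 + 60) = 2407 + 1216 = 3623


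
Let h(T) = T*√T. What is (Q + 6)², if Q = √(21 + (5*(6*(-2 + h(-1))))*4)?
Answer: (6 + √3*√(-73 - 40*I))² ≈ -135.97 - 303.71*I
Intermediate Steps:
h(T) = T^(3/2)
Q = √(-219 - 120*I) (Q = √(21 + (5*(6*(-2 + (-1)^(3/2))))*4) = √(21 + (5*(6*(-2 - I)))*4) = √(21 + (5*(-12 - 6*I))*4) = √(21 + (-60 - 30*I)*4) = √(21 + (-240 - 120*I)) = √(-219 - 120*I) ≈ 3.9193 - 15.309*I)
(Q + 6)² = (√(-219 - 120*I) + 6)² = (6 + √(-219 - 120*I))²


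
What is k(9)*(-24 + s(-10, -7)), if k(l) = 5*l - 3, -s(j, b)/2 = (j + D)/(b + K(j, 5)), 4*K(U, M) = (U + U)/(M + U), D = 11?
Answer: -994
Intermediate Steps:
K(U, M) = U/(2*(M + U)) (K(U, M) = ((U + U)/(M + U))/4 = ((2*U)/(M + U))/4 = (2*U/(M + U))/4 = U/(2*(M + U)))
s(j, b) = -2*(11 + j)/(b + j/(2*(5 + j))) (s(j, b) = -2*(j + 11)/(b + j/(2*(5 + j))) = -2*(11 + j)/(b + j/(2*(5 + j))))
k(l) = -3 + 5*l
k(9)*(-24 + s(-10, -7)) = (-3 + 5*9)*(-24 - 4*(5 - 10)*(11 - 10)/(-10 + 2*(-7)*(5 - 10))) = (-3 + 45)*(-24 - 4*(-5)*1/(-10 + 2*(-7)*(-5))) = 42*(-24 - 4*(-5)*1/(-10 + 70)) = 42*(-24 - 4*(-5)*1/60) = 42*(-24 - 4*1/60*(-5)*1) = 42*(-24 + 1/3) = 42*(-71/3) = -994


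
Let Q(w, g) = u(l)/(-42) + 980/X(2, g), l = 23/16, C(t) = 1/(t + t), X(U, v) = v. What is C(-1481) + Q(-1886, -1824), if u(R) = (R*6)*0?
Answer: -363073/675336 ≈ -0.53762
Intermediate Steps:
C(t) = 1/(2*t)
l = 23/16 (l = 23*(1/16) = 23/16 ≈ 1.4375)
u(R) = 0 (u(R) = (6*R)*0 = 0)
Q(w, g) = 980/g (Q(w, g) = 0/(-42) + 980/g = 0*(-1/42) + 980/g = 0 + 980/g = 980/g)
C(-1481) + Q(-1886, -1824) = (½)/(-1481) + 980/(-1824) = (½)*(-1/1481) + 980*(-1/1824) = -1/2962 - 245/456 = -363073/675336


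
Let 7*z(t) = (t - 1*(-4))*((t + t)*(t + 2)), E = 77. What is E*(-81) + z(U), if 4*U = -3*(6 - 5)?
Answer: -1397283/224 ≈ -6237.9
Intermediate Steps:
U = -¾ (U = (-3*(6 - 5))/4 = (-3*1)/4 = (¼)*(-3) = -¾ ≈ -0.75000)
z(t) = 2*t*(2 + t)*(4 + t)/7 (z(t) = ((t - 1*(-4))*((t + t)*(t + 2)))/7 = ((t + 4)*((2*t)*(2 + t)))/7 = ((4 + t)*(2*t*(2 + t)))/7 = (2*t*(2 + t)*(4 + t))/7 = 2*t*(2 + t)*(4 + t)/7)
E*(-81) + z(U) = 77*(-81) + (2/7)*(-¾)*(8 + (-¾)² + 6*(-¾)) = -6237 + (2/7)*(-¾)*(8 + 9/16 - 9/2) = -6237 + (2/7)*(-¾)*(65/16) = -6237 - 195/224 = -1397283/224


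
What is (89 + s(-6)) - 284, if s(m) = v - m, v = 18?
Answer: -171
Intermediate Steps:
s(m) = 18 - m
(89 + s(-6)) - 284 = (89 + (18 - 1*(-6))) - 284 = (89 + (18 + 6)) - 284 = (89 + 24) - 284 = 113 - 284 = -171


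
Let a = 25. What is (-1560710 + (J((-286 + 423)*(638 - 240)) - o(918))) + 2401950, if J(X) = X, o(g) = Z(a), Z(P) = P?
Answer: 895741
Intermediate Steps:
o(g) = 25
(-1560710 + (J((-286 + 423)*(638 - 240)) - o(918))) + 2401950 = (-1560710 + ((-286 + 423)*(638 - 240) - 1*25)) + 2401950 = (-1560710 + (137*398 - 25)) + 2401950 = (-1560710 + (54526 - 25)) + 2401950 = (-1560710 + 54501) + 2401950 = -1506209 + 2401950 = 895741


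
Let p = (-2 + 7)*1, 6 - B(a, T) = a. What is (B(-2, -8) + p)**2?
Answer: 169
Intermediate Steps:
B(a, T) = 6 - a
p = 5 (p = 5*1 = 5)
(B(-2, -8) + p)**2 = ((6 - 1*(-2)) + 5)**2 = ((6 + 2) + 5)**2 = (8 + 5)**2 = 13**2 = 169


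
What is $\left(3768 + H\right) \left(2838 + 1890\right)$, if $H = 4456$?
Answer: $38883072$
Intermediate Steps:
$\left(3768 + H\right) \left(2838 + 1890\right) = \left(3768 + 4456\right) \left(2838 + 1890\right) = 8224 \cdot 4728 = 38883072$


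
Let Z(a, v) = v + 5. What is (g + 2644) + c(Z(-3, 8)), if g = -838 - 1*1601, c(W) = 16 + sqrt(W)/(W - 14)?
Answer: 221 - sqrt(13) ≈ 217.39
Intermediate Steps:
Z(a, v) = 5 + v
c(W) = 16 + sqrt(W)/(-14 + W)
g = -2439 (g = -838 - 1601 = -2439)
(g + 2644) + c(Z(-3, 8)) = (-2439 + 2644) + (-224 + sqrt(5 + 8) + 16*(5 + 8))/(-14 + (5 + 8)) = 205 + (-224 + sqrt(13) + 16*13)/(-14 + 13) = 205 + (-224 + sqrt(13) + 208)/(-1) = 205 - (-16 + sqrt(13)) = 205 + (16 - sqrt(13)) = 221 - sqrt(13)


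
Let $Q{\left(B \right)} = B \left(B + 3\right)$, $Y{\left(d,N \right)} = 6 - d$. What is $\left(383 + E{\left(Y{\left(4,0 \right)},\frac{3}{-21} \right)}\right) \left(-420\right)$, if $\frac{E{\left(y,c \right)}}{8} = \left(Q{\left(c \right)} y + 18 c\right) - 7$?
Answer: $- \frac{881700}{7} \approx -1.2596 \cdot 10^{5}$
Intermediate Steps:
$Q{\left(B \right)} = B \left(3 + B\right)$
$E{\left(y,c \right)} = -56 + 144 c + 8 c y \left(3 + c\right)$ ($E{\left(y,c \right)} = 8 \left(\left(c \left(3 + c\right) y + 18 c\right) - 7\right) = 8 \left(\left(c y \left(3 + c\right) + 18 c\right) - 7\right) = 8 \left(\left(18 c + c y \left(3 + c\right)\right) - 7\right) = 8 \left(-7 + 18 c + c y \left(3 + c\right)\right) = -56 + 144 c + 8 c y \left(3 + c\right)$)
$\left(383 + E{\left(Y{\left(4,0 \right)},\frac{3}{-21} \right)}\right) \left(-420\right) = \left(383 + \left(-56 + 144 \frac{3}{-21} + 8 \frac{3}{-21} \left(6 - 4\right) \left(3 + \frac{3}{-21}\right)\right)\right) \left(-420\right) = \left(383 + \left(-56 + 144 \cdot 3 \left(- \frac{1}{21}\right) + 8 \cdot 3 \left(- \frac{1}{21}\right) \left(6 - 4\right) \left(3 + 3 \left(- \frac{1}{21}\right)\right)\right)\right) \left(-420\right) = \left(383 + \left(-56 + 144 \left(- \frac{1}{7}\right) + 8 \left(- \frac{1}{7}\right) 2 \left(3 - \frac{1}{7}\right)\right)\right) \left(-420\right) = \left(383 - \left(\frac{536}{7} + \frac{8}{7} \cdot 2 \cdot \frac{20}{7}\right)\right) \left(-420\right) = \left(383 - \frac{4072}{49}\right) \left(-420\right) = \frac{14695}{49} \left(-420\right) = - \frac{881700}{7}$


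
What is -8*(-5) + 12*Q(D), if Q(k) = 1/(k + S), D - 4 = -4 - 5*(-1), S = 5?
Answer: 206/5 ≈ 41.200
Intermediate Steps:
D = 5 (D = 4 + (-4 - 5*(-1)) = 4 + (-4 + 5) = 4 + 1 = 5)
Q(k) = 1/(5 + k) (Q(k) = 1/(k + 5) = 1/(5 + k))
-8*(-5) + 12*Q(D) = -8*(-5) + 12/(5 + 5) = 40 + 12/10 = 40 + 12*(⅒) = 40 + 6/5 = 206/5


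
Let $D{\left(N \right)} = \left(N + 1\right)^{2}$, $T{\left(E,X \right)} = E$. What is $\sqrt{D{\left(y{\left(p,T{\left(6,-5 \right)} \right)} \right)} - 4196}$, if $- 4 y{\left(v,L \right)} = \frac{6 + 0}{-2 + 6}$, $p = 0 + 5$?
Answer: $\frac{i \sqrt{268519}}{8} \approx 64.774 i$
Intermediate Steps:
$p = 5$
$y{\left(v,L \right)} = - \frac{3}{8}$ ($y{\left(v,L \right)} = - \frac{\left(6 + 0\right) \frac{1}{-2 + 6}}{4} = - \frac{6 \cdot \frac{1}{4}}{4} = \left(- \frac{1}{4}\right) \frac{3}{2} = - \frac{3}{8}$)
$D{\left(N \right)} = \left(1 + N\right)^{2}$
$\sqrt{D{\left(y{\left(p,T{\left(6,-5 \right)} \right)} \right)} - 4196} = \sqrt{\left(1 - \frac{3}{8}\right)^{2} - 4196} = \sqrt{\left(\frac{5}{8}\right)^{2} - 4196} = \sqrt{\frac{25}{64} - 4196} = \sqrt{- \frac{268519}{64}} = \frac{i \sqrt{268519}}{8}$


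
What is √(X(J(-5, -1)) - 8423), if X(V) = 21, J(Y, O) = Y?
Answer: I*√8402 ≈ 91.662*I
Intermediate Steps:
√(X(J(-5, -1)) - 8423) = √(21 - 8423) = √(-8402) = I*√8402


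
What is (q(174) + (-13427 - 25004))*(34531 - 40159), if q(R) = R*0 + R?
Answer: 215310396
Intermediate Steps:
q(R) = R (q(R) = 0 + R = R)
(q(174) + (-13427 - 25004))*(34531 - 40159) = (174 + (-13427 - 25004))*(34531 - 40159) = (174 - 38431)*(-5628) = -38257*(-5628) = 215310396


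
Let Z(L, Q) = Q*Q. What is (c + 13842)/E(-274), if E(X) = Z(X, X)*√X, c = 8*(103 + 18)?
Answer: -7405*I*√274/10285412 ≈ -0.011917*I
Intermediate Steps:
c = 968 (c = 8*121 = 968)
Z(L, Q) = Q²
E(X) = X^(5/2) (E(X) = X²*√X = X^(5/2))
(c + 13842)/E(-274) = (968 + 13842)/((-274)^(5/2)) = 14810/((75076*I*√274)) = 14810*(-I*√274/20570824) = -7405*I*√274/10285412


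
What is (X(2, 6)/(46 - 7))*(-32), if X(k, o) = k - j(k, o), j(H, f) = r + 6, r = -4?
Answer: 0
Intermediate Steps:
j(H, f) = 2 (j(H, f) = -4 + 6 = 2)
X(k, o) = -2 + k (X(k, o) = k - 1*2 = k - 2 = -2 + k)
(X(2, 6)/(46 - 7))*(-32) = ((-2 + 2)/(46 - 7))*(-32) = (0/39)*(-32) = (0*(1/39))*(-32) = 0*(-32) = 0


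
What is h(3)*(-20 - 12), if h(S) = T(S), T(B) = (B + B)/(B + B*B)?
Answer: -16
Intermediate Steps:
T(B) = 2*B/(B + B²) (T(B) = (2*B)/(B + B²) = 2*B/(B + B²))
h(S) = 2/(1 + S)
h(3)*(-20 - 12) = (2/(1 + 3))*(-20 - 12) = (2/4)*(-32) = (2*(¼))*(-32) = (½)*(-32) = -16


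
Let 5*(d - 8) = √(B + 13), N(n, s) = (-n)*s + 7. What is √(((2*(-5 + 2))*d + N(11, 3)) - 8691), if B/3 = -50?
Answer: √(-219125 - 30*I*√137)/5 ≈ 0.075013 - 93.622*I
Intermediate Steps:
B = -150 (B = 3*(-50) = -150)
N(n, s) = 7 - n*s (N(n, s) = -n*s + 7 = 7 - n*s)
d = 8 + I*√137/5 (d = 8 + √(-150 + 13)/5 = 8 + √(-137)/5 = 8 + (I*√137)/5 = 8 + I*√137/5 ≈ 8.0 + 2.3409*I)
√(((2*(-5 + 2))*d + N(11, 3)) - 8691) = √(((2*(-5 + 2))*(8 + I*√137/5) + (7 - 1*11*3)) - 8691) = √(((2*(-3))*(8 + I*√137/5) + (7 - 33)) - 8691) = √((-6*(8 + I*√137/5) - 26) - 8691) = √(((-48 - 6*I*√137/5) - 26) - 8691) = √((-74 - 6*I*√137/5) - 8691) = √(-8765 - 6*I*√137/5)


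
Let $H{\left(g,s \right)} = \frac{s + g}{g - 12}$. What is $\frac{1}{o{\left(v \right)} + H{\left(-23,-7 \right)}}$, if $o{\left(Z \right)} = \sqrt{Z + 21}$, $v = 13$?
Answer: $- \frac{21}{815} + \frac{49 \sqrt{34}}{1630} \approx 0.14952$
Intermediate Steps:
$o{\left(Z \right)} = \sqrt{21 + Z}$
$H{\left(g,s \right)} = \frac{g + s}{-12 + g}$
$\frac{1}{o{\left(v \right)} + H{\left(-23,-7 \right)}} = \frac{1}{\sqrt{21 + 13} + \frac{-23 - 7}{-12 - 23}} = \frac{1}{\sqrt{34} + \frac{1}{-35} \left(-30\right)} = \frac{1}{\sqrt{34} - - \frac{6}{7}} = \frac{1}{\sqrt{34} + \frac{6}{7}} = \frac{1}{\frac{6}{7} + \sqrt{34}}$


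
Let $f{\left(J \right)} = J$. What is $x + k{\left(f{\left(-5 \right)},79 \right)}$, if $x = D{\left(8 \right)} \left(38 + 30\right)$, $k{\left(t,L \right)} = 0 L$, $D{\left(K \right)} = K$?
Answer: $544$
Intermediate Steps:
$k{\left(t,L \right)} = 0$
$x = 544$ ($x = 8 \left(38 + 30\right) = 8 \cdot 68 = 544$)
$x + k{\left(f{\left(-5 \right)},79 \right)} = 544 + 0 = 544$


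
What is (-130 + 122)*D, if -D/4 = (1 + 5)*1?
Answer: 192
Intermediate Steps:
D = -24 (D = -4*(1 + 5) = -24 ≈ -24.000)
(-130 + 122)*D = (-130 + 122)*(-24) = -8*(-24) = 192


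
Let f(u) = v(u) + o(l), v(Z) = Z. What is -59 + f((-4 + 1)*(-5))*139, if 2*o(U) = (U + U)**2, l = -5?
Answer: 8976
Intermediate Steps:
o(U) = 2*U**2 (o(U) = (U + U)**2/2 = (2*U)**2/2 = (4*U**2)/2 = 2*U**2)
f(u) = 50 + u (f(u) = u + 2*(-5)**2 = u + 2*25 = u + 50 = 50 + u)
-59 + f((-4 + 1)*(-5))*139 = -59 + (50 + (-4 + 1)*(-5))*139 = -59 + (50 - 3*(-5))*139 = -59 + (50 + 15)*139 = -59 + 65*139 = -59 + 9035 = 8976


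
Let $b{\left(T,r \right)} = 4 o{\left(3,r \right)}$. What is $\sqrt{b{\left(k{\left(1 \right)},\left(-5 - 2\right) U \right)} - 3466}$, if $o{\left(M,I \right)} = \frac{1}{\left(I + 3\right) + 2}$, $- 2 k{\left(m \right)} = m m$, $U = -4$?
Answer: $\frac{i \sqrt{3774342}}{33} \approx 58.872 i$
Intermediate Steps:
$k{\left(m \right)} = - \frac{m^{2}}{2}$ ($k{\left(m \right)} = - \frac{m m}{2} = - \frac{m^{2}}{2}$)
$o{\left(M,I \right)} = \frac{1}{5 + I}$ ($o{\left(M,I \right)} = \frac{1}{\left(3 + I\right) + 2} = \frac{1}{5 + I}$)
$b{\left(T,r \right)} = \frac{4}{5 + r}$
$\sqrt{b{\left(k{\left(1 \right)},\left(-5 - 2\right) U \right)} - 3466} = \sqrt{\frac{4}{5 + \left(-5 - 2\right) \left(-4\right)} - 3466} = \sqrt{\frac{4}{5 - -28} - 3466} = \sqrt{\frac{4}{5 + 28} - 3466} = \sqrt{\frac{4}{33} - 3466} = \sqrt{- \frac{114374}{33}} = \frac{i \sqrt{3774342}}{33}$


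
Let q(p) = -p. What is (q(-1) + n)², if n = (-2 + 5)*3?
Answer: 100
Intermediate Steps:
n = 9 (n = 3*3 = 9)
(q(-1) + n)² = (-1*(-1) + 9)² = (1 + 9)² = 10² = 100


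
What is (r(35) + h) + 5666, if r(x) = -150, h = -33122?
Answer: -27606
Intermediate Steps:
(r(35) + h) + 5666 = (-150 - 33122) + 5666 = -33272 + 5666 = -27606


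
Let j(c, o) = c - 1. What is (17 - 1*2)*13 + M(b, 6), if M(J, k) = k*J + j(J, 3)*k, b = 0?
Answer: 189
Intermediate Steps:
j(c, o) = -1 + c
M(J, k) = J*k + k*(-1 + J) (M(J, k) = k*J + (-1 + J)*k = J*k + k*(-1 + J))
(17 - 1*2)*13 + M(b, 6) = (17 - 1*2)*13 + 6*(-1 + 2*0) = (17 - 2)*13 + 6*(-1 + 0) = 15*13 + 6*(-1) = 195 - 6 = 189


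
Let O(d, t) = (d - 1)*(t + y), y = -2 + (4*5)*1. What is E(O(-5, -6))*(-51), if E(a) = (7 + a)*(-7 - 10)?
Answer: -56355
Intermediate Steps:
y = 18 (y = -2 + 20*1 = -2 + 20 = 18)
O(d, t) = (-1 + d)*(18 + t) (O(d, t) = (d - 1)*(t + 18) = (-1 + d)*(18 + t))
E(a) = -119 - 17*a (E(a) = (7 + a)*(-17) = -119 - 17*a)
E(O(-5, -6))*(-51) = (-119 - 17*(-18 - 1*(-6) + 18*(-5) - 5*(-6)))*(-51) = (-119 - 17*(-18 + 6 - 90 + 30))*(-51) = (-119 - 17*(-72))*(-51) = (-119 + 1224)*(-51) = 1105*(-51) = -56355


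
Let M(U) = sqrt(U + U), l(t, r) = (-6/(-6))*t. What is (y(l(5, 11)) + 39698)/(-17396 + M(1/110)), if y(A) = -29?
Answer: -12651501940/5548048293 - 13223*sqrt(55)/5548048293 ≈ -2.2804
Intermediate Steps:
l(t, r) = t (l(t, r) = (-6*(-1/6))*t = 1*t = t)
M(U) = sqrt(2)*sqrt(U) (M(U) = sqrt(2*U) = sqrt(2)*sqrt(U))
(y(l(5, 11)) + 39698)/(-17396 + M(1/110)) = (-29 + 39698)/(-17396 + sqrt(2)*sqrt(1/110)) = 39669/(-17396 + sqrt(2)*sqrt(1/110)) = 39669/(-17396 + sqrt(2)*(sqrt(110)/110)) = 39669/(-17396 + sqrt(55)/55)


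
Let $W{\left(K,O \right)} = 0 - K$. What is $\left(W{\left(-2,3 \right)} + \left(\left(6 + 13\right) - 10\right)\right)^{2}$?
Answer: $121$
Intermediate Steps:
$W{\left(K,O \right)} = - K$
$\left(W{\left(-2,3 \right)} + \left(\left(6 + 13\right) - 10\right)\right)^{2} = \left(\left(-1\right) \left(-2\right) + \left(\left(6 + 13\right) - 10\right)\right)^{2} = \left(2 + \left(19 - 10\right)\right)^{2} = \left(2 + 9\right)^{2} = 11^{2} = 121$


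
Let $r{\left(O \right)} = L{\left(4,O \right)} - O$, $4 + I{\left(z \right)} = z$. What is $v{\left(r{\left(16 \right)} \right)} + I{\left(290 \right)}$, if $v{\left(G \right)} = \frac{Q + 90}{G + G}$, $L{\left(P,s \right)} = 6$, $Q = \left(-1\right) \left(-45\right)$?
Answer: $\frac{1117}{4} \approx 279.25$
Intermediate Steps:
$I{\left(z \right)} = -4 + z$
$Q = 45$
$r{\left(O \right)} = 6 - O$
$v{\left(G \right)} = \frac{135}{2 G}$ ($v{\left(G \right)} = \frac{45 + 90}{G + G} = \frac{135}{2 G}$)
$v{\left(r{\left(16 \right)} \right)} + I{\left(290 \right)} = \frac{135}{2 \left(6 - 16\right)} + \left(-4 + 290\right) = \frac{135}{2 \left(6 - 16\right)} + 286 = \frac{135}{2 \left(-10\right)} + 286 = \frac{135}{2} \left(- \frac{1}{10}\right) + 286 = - \frac{27}{4} + 286 = \frac{1117}{4}$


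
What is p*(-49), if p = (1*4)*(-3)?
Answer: 588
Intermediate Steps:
p = -12 (p = 4*(-3) = -12)
p*(-49) = -12*(-49) = 588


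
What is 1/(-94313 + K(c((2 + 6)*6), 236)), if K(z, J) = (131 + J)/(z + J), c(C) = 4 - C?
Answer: -192/18107729 ≈ -1.0603e-5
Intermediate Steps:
K(z, J) = (131 + J)/(J + z)
1/(-94313 + K(c((2 + 6)*6), 236)) = 1/(-94313 + (131 + 236)/(236 + (4 - (2 + 6)*6))) = 1/(-94313 + 367/(236 + (4 - 8*6))) = 1/(-94313 + 367/(236 + (4 - 1*48))) = 1/(-94313 + 367/(236 + (4 - 48))) = 1/(-94313 + 367/(236 - 44)) = 1/(-94313 + 367/192) = 1/(-18107729/192) = -192/18107729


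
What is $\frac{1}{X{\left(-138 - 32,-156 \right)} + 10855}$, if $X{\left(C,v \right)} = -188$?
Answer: $\frac{1}{10667} \approx 9.3747 \cdot 10^{-5}$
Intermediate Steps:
$\frac{1}{X{\left(-138 - 32,-156 \right)} + 10855} = \frac{1}{-188 + 10855} = \frac{1}{10667}$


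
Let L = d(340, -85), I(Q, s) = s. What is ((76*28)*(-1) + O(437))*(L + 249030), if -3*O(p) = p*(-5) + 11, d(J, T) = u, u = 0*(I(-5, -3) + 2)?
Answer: -349472100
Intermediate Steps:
u = 0 (u = 0*(-3 + 2) = 0*(-1) = 0)
d(J, T) = 0
O(p) = -11/3 + 5*p/3 (O(p) = -(p*(-5) + 11)/3 = -(-5*p + 11)/3 = -(11 - 5*p)/3 = -11/3 + 5*p/3)
L = 0
((76*28)*(-1) + O(437))*(L + 249030) = ((76*28)*(-1) + (-11/3 + (5/3)*437))*(0 + 249030) = (2128*(-1) + (-11/3 + 2185/3))*249030 = (-2128 + 2174/3)*249030 = -4210/3*249030 = -349472100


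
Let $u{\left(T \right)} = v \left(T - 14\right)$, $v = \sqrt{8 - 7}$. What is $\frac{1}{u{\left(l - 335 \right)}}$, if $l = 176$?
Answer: $- \frac{1}{173} \approx -0.0057803$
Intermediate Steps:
$v = 1$ ($v = \sqrt{1} = 1$)
$u{\left(T \right)} = -14 + T$ ($u{\left(T \right)} = 1 \left(T - 14\right) = 1 \left(-14 + T\right) = -14 + T$)
$\frac{1}{u{\left(l - 335 \right)}} = \frac{1}{-14 + \left(176 - 335\right)} = \frac{1}{-14 - 159} = \frac{1}{-173} = - \frac{1}{173}$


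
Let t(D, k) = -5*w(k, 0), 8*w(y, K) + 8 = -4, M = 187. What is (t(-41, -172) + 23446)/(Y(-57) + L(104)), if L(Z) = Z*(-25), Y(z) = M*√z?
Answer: -60979100/8753233 - 8771609*I*√57/17506466 ≈ -6.9665 - 3.7828*I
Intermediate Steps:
w(y, K) = -3/2 (w(y, K) = -1 + (⅛)*(-4) = -1 - ½ = -3/2)
t(D, k) = 15/2 (t(D, k) = -5*(-3/2) = 15/2)
Y(z) = 187*√z
L(Z) = -25*Z
(t(-41, -172) + 23446)/(Y(-57) + L(104)) = (15/2 + 23446)/(187*√(-57) - 25*104) = 46907/(2*(187*(I*√57) - 2600)) = 46907/(2*(187*I*√57 - 2600)) = 46907/(2*(-2600 + 187*I*√57))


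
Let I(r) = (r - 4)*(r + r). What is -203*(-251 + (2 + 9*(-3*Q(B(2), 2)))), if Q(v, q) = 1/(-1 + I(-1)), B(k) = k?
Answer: 51156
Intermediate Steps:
I(r) = 2*r*(-4 + r) (I(r) = (-4 + r)*(2*r) = 2*r*(-4 + r))
Q(v, q) = ⅑ (Q(v, q) = 1/(-1 + 2*(-1)*(-4 - 1)) = 1/(-1 + 2*(-1)*(-5)) = 1/(-1 + 10) = 1/9 = ⅑)
-203*(-251 + (2 + 9*(-3*Q(B(2), 2)))) = -203*(-251 + (2 + 9*(-3*⅑))) = -203*(-251 + (2 + 9*(-⅓))) = -203*(-251 + (2 - 3)) = -203*(-251 - 1) = -203*(-252) = 51156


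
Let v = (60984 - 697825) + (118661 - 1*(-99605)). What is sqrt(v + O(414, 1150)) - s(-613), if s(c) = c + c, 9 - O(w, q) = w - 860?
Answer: 1226 + 2*I*sqrt(104530) ≈ 1226.0 + 646.62*I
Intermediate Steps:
O(w, q) = 869 - w (O(w, q) = 9 - (w - 860) = 9 - (-860 + w) = 9 + (860 - w) = 869 - w)
v = -418575 (v = -636841 + (118661 + 99605) = -636841 + 218266 = -418575)
s(c) = 2*c
sqrt(v + O(414, 1150)) - s(-613) = sqrt(-418575 + (869 - 1*414)) - 2*(-613) = sqrt(-418575 + (869 - 414)) - 1*(-1226) = sqrt(-418575 + 455) + 1226 = sqrt(-418120) + 1226 = 2*I*sqrt(104530) + 1226 = 1226 + 2*I*sqrt(104530)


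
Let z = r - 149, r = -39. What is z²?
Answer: 35344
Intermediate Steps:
z = -188 (z = -39 - 149 = -188)
z² = (-188)² = 35344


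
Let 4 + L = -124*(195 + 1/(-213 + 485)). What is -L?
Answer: 1644543/68 ≈ 24184.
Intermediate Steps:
L = -1644543/68 (L = -4 - 124*(195 + 1/(-213 + 485)) = -4 - 124*(195 + 1/272) = -4 - 124*53041/272 = -4 - 1644271/68 = -1644543/68 ≈ -24184.)
-L = -1*(-1644543/68) = 1644543/68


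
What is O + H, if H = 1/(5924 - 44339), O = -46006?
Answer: -1767320491/38415 ≈ -46006.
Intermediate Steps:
H = -1/38415 (H = 1/(-38415) = -1/38415 ≈ -2.6031e-5)
O + H = -46006 - 1/38415 = -1767320491/38415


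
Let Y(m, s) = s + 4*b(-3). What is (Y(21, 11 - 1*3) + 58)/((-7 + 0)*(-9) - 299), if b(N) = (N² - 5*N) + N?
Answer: -75/118 ≈ -0.63559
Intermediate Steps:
b(N) = N² - 4*N
Y(m, s) = 84 + s (Y(m, s) = s + 4*(-3*(-4 - 3)) = s + 4*(-3*(-7)) = s + 4*21 = s + 84 = 84 + s)
(Y(21, 11 - 1*3) + 58)/((-7 + 0)*(-9) - 299) = ((84 + (11 - 1*3)) + 58)/((-7 + 0)*(-9) - 299) = ((84 + (11 - 3)) + 58)/(-7*(-9) - 299) = ((84 + 8) + 58)/(63 - 299) = (92 + 58)/(-236) = 150*(-1/236) = -75/118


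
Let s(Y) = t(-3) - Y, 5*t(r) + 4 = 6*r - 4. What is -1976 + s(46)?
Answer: -10136/5 ≈ -2027.2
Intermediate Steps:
t(r) = -8/5 + 6*r/5 (t(r) = -4/5 + (6*r - 4)/5 = -4/5 + (-4 + 6*r)/5 = -4/5 + (-4/5 + 6*r/5) = -8/5 + 6*r/5)
s(Y) = -26/5 - Y (s(Y) = (-8/5 + (6/5)*(-3)) - Y = (-8/5 - 18/5) - Y = -26/5 - Y)
-1976 + s(46) = -1976 + (-26/5 - 1*46) = -1976 + (-26/5 - 46) = -1976 - 256/5 = -10136/5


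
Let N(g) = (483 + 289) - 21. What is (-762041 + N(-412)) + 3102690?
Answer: 2341400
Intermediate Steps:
N(g) = 751 (N(g) = 772 - 21 = 751)
(-762041 + N(-412)) + 3102690 = (-762041 + 751) + 3102690 = -761290 + 3102690 = 2341400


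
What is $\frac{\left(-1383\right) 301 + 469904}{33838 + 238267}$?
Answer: $\frac{53621}{272105} \approx 0.19706$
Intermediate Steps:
$\frac{\left(-1383\right) 301 + 469904}{33838 + 238267} = \frac{-416283 + 469904}{272105} = 53621 \cdot \frac{1}{272105} = \frac{53621}{272105}$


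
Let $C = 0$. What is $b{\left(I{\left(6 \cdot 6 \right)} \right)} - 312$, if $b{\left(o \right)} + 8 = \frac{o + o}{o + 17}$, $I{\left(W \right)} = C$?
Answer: $-320$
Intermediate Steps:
$I{\left(W \right)} = 0$
$b{\left(o \right)} = -8 + \frac{2 o}{17 + o}$ ($b{\left(o \right)} = -8 + \frac{o + o}{o + 17} = -8 + \frac{2 o}{17 + o}$)
$b{\left(I{\left(6 \cdot 6 \right)} \right)} - 312 = \frac{2 \left(-68 - 0\right)}{17 + 0} - 312 = \frac{2 \left(-68 + 0\right)}{17} - 312 = 2 \cdot \frac{1}{17} \left(-68\right) - 312 = -8 - 312 = -320$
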